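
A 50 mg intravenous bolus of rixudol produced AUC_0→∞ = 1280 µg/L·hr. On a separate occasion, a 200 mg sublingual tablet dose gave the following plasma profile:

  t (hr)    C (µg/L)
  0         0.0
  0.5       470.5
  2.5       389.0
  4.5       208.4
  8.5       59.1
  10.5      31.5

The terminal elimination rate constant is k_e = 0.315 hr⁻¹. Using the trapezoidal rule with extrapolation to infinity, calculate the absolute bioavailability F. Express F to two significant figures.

F = 0.45

Trapezoidal AUC_0→10.5 (sublingual tablet):
  [0→0.5]: (0.0+470.5)/2 × 0.5 = 117.625
  [0.5→2.5]: (470.5+389.0)/2 × 2 = 859.5
  [2.5→4.5]: (389.0+208.4)/2 × 2 = 597.4
  [4.5→8.5]: (208.4+59.1)/2 × 4 = 535.0
  [8.5→10.5]: (59.1+31.5)/2 × 2 = 90.6
  Sum = 2200.125 µg/L·hr
Tail: C_last/k_e = 31.5/0.315 = 100.000
AUC_0→∞ (sublingual tablet) = 2200.125 + 100.000 = 2300.125 µg/L·hr
F = (AUC_ev/D_ev)/(AUC_iv/D_iv) = (2300.125/200)/(1280/50) = 11.500625/25.6 = 0.4492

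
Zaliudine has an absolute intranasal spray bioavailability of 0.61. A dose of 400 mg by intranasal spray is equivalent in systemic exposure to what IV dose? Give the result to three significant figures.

D_iv = 244 mg

Systemic exposure from an extravascular dose = F × D_ev, so the equivalent IV dose is F × D_ev.
D_iv = F × D_ev = 0.61 × 400 = 244 mg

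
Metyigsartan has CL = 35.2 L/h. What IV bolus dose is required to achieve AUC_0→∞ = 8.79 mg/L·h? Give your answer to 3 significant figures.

Dose = 309 mg

Dose_iv = CL × AUC_0→∞
     = 35.2 × 8.79 = 309.408 mg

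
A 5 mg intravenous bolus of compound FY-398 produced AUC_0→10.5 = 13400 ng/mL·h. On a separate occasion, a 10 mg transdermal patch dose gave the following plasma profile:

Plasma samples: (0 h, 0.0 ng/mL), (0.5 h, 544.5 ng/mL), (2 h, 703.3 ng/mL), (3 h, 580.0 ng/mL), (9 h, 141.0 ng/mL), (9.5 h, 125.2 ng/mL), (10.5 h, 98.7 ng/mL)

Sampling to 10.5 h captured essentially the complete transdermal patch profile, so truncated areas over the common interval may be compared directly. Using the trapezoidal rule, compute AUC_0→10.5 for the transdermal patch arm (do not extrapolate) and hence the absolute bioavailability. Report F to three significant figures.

Trapezoidal AUC_0→10.5 (transdermal patch):
  [0→0.5]: (0.0+544.5)/2 × 0.5 = 136.125
  [0.5→2]: (544.5+703.3)/2 × 1.5 = 935.85
  [2→3]: (703.3+580.0)/2 × 1 = 641.65
  [3→9]: (580.0+141.0)/2 × 6 = 2163.0
  [9→9.5]: (141.0+125.2)/2 × 0.5 = 66.55
  [9.5→10.5]: (125.2+98.7)/2 × 1 = 111.95
  Sum = 4055.125 ng/mL·h
F = (AUC_ev/D_ev)/(AUC_iv/D_iv) = (4055.125/10)/(13400/5) = 405.5125/2680 = 0.1513

F = 0.151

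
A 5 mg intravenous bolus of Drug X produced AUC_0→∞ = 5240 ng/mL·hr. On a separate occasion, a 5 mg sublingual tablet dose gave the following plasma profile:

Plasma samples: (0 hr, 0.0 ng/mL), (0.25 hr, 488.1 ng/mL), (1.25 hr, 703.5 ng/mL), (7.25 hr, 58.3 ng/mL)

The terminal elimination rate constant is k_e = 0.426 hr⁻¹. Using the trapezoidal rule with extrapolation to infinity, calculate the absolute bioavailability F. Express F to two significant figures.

Trapezoidal AUC_0→7.25 (sublingual tablet):
  [0→0.25]: (0.0+488.1)/2 × 0.25 = 61.0125
  [0.25→1.25]: (488.1+703.5)/2 × 1 = 595.8
  [1.25→7.25]: (703.5+58.3)/2 × 6 = 2285.4
  Sum = 2942.2125 ng/mL·hr
Tail: C_last/k_e = 58.3/0.426 = 136.854
AUC_0→∞ (sublingual tablet) = 2942.2125 + 136.854 = 3079.0665 ng/mL·hr
F = (AUC_ev/D_ev)/(AUC_iv/D_iv) = (3079.0665/5)/(5240/5) = 615.8133/1048 = 0.5876

F = 0.59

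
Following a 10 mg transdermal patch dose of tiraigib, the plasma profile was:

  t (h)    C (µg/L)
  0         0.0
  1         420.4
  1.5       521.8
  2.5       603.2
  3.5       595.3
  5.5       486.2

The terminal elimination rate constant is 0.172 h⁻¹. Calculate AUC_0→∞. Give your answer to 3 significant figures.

AUC = 5520 µg/L·h

Trapezoidal AUC_0→5.5:
  [0→1]: (0.0+420.4)/2 × 1 = 210.2
  [1→1.5]: (420.4+521.8)/2 × 0.5 = 235.55
  [1.5→2.5]: (521.8+603.2)/2 × 1 = 562.5
  [2.5→3.5]: (603.2+595.3)/2 × 1 = 599.25
  [3.5→5.5]: (595.3+486.2)/2 × 2 = 1081.5
  Sum = 2689.0 µg/L·h
Extrapolated tail: C_last / k_e = 486.2 / 0.172 = 2826.744
AUC_0→∞ = 2689.0 + 2826.744 = 5515.744 µg/L·h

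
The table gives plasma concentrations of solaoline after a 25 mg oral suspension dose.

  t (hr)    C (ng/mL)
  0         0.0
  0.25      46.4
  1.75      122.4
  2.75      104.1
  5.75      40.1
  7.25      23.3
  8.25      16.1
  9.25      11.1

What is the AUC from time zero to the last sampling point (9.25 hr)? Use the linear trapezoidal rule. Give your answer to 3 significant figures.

AUC = 543 ng/mL·hr

Trapezoidal AUC_0→9.25:
  [0→0.25]: (0.0+46.4)/2 × 0.25 = 5.8
  [0.25→1.75]: (46.4+122.4)/2 × 1.5 = 126.6
  [1.75→2.75]: (122.4+104.1)/2 × 1 = 113.25
  [2.75→5.75]: (104.1+40.1)/2 × 3 = 216.3
  [5.75→7.25]: (40.1+23.3)/2 × 1.5 = 47.55
  [7.25→8.25]: (23.3+16.1)/2 × 1 = 19.7
  [8.25→9.25]: (16.1+11.1)/2 × 1 = 13.6
  Sum = 542.8 ng/mL·hr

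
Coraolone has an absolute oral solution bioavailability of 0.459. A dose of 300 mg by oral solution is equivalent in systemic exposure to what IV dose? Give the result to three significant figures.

D_iv = 138 mg

Systemic exposure from an extravascular dose = F × D_ev, so the equivalent IV dose is F × D_ev.
D_iv = F × D_ev = 0.459 × 300 = 137.7 mg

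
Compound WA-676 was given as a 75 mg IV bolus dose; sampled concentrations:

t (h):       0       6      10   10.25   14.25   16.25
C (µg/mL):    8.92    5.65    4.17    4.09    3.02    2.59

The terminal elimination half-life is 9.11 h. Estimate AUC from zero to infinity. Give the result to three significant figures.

AUC = 118 µg/mL·h

Trapezoidal AUC_0→16.25:
  [0→6]: (8.92+5.65)/2 × 6 = 43.71
  [6→10]: (5.65+4.17)/2 × 4 = 19.64
  [10→10.25]: (4.17+4.09)/2 × 0.25 = 1.0325
  [10.25→14.25]: (4.09+3.02)/2 × 4 = 14.22
  [14.25→16.25]: (3.02+2.59)/2 × 2 = 5.61
  Sum = 84.2125 µg/mL·h
k_e = ln2 / t½ = 0.693147 / 9.11 = 0.0761 h^-1
Extrapolated tail: C_last / k_e = 2.59 / 0.0761 = 34.034
AUC_0→∞ = 84.2125 + 34.034 = 118.2465 µg/mL·h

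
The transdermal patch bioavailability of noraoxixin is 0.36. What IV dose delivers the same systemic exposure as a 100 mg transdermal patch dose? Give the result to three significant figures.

Systemic exposure from an extravascular dose = F × D_ev, so the equivalent IV dose is F × D_ev.
D_iv = F × D_ev = 0.36 × 100 = 36 mg

D_iv = 36.0 mg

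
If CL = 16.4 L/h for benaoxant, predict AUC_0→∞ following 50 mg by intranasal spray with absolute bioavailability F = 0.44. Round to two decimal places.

AUC = 1.34 mg/L·h

AUC_0→∞ = F × Dose / CL
        = 0.44 × 50 / 16.4 = 1.34146 mg/L·h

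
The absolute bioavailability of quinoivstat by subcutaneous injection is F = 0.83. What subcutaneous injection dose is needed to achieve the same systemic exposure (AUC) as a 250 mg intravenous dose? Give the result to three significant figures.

D_subcutaneous = 301 mg

For equal systemic exposure: F × D_ev = D_iv
D_ev = D_iv / F = 250 / 0.83 = 301.205 mg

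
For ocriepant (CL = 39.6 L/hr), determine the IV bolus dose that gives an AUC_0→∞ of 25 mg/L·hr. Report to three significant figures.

Dose = 990 mg

Dose_iv = CL × AUC_0→∞
     = 39.6 × 25 = 990 mg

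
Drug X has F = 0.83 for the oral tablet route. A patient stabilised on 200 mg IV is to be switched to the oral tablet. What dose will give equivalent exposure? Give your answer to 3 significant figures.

For equal systemic exposure: F × D_ev = D_iv
D_ev = D_iv / F = 200 / 0.83 = 240.964 mg

D_oral = 241 mg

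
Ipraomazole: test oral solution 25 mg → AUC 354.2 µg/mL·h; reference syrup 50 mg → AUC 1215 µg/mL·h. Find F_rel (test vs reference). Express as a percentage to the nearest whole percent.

F_rel = 58%

F_rel = (AUC_test/D_test) / (AUC_ref/D_ref)
      = (354.2/25) / (1215/50)
      = 14.168 / 24.3 = 0.5830 = 58.30%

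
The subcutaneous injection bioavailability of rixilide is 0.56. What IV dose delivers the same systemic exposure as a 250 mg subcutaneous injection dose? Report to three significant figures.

D_iv = 140 mg

Systemic exposure from an extravascular dose = F × D_ev, so the equivalent IV dose is F × D_ev.
D_iv = F × D_ev = 0.56 × 250 = 140 mg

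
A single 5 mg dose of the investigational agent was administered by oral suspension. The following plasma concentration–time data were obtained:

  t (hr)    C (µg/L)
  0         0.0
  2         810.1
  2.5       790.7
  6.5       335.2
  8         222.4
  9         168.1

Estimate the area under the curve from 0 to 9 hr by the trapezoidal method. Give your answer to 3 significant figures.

Trapezoidal AUC_0→9:
  [0→2]: (0.0+810.1)/2 × 2 = 810.1
  [2→2.5]: (810.1+790.7)/2 × 0.5 = 400.2
  [2.5→6.5]: (790.7+335.2)/2 × 4 = 2251.8
  [6.5→8]: (335.2+222.4)/2 × 1.5 = 418.2
  [8→9]: (222.4+168.1)/2 × 1 = 195.25
  Sum = 4075.55 µg/L·hr

AUC = 4080 µg/L·hr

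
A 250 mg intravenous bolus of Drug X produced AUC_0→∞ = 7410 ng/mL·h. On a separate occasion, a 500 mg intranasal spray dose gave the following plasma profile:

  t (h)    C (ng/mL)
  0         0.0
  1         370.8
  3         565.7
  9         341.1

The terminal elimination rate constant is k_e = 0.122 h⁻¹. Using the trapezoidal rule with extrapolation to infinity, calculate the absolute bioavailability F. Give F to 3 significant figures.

Trapezoidal AUC_0→9 (intranasal spray):
  [0→1]: (0.0+370.8)/2 × 1 = 185.4
  [1→3]: (370.8+565.7)/2 × 2 = 936.5
  [3→9]: (565.7+341.1)/2 × 6 = 2720.4
  Sum = 3842.3 ng/mL·h
Tail: C_last/k_e = 341.1/0.122 = 2795.902
AUC_0→∞ (intranasal spray) = 3842.3 + 2795.902 = 6638.202 ng/mL·h
F = (AUC_ev/D_ev)/(AUC_iv/D_iv) = (6638.202/500)/(7410/250) = 13.276404/29.64 = 0.4479

F = 0.448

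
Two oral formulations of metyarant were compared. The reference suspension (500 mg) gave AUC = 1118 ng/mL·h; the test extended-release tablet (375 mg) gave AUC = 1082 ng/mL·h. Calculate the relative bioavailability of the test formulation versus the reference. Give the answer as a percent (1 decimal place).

F_rel = 129.0%

F_rel = (AUC_test/D_test) / (AUC_ref/D_ref)
      = (1082/375) / (1118/500)
      = 2.88533 / 2.236 = 1.2904 = 129.04%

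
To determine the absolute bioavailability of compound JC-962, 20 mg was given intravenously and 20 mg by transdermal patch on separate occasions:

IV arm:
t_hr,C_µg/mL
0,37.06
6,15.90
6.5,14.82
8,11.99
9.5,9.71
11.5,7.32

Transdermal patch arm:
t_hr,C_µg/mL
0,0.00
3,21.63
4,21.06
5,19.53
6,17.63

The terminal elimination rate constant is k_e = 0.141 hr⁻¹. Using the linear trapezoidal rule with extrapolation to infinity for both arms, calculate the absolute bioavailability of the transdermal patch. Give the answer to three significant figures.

Trapezoidal AUC_0→11.5 (IV):
  [0→6]: (37.06+15.90)/2 × 6 = 158.88
  [6→6.5]: (15.90+14.82)/2 × 0.5 = 7.68
  [6.5→8]: (14.82+11.99)/2 × 1.5 = 20.1075
  [8→9.5]: (11.99+9.71)/2 × 1.5 = 16.275
  [9.5→11.5]: (9.71+7.32)/2 × 2 = 17.03
  Sum = 219.9725 µg/mL·hr
IV tail: 7.32/0.141 = 51.915; AUC_iv,0→∞ = 219.9725 + 51.915 = 271.8875 µg/mL·hr
Trapezoidal AUC_0→6 (transdermal patch):
  [0→3]: (0.00+21.63)/2 × 3 = 32.445
  [3→4]: (21.63+21.06)/2 × 1 = 21.345
  [4→5]: (21.06+19.53)/2 × 1 = 20.295
  [5→6]: (19.53+17.63)/2 × 1 = 18.58
  Sum = 92.665 µg/mL·hr
transdermal patch tail: 17.63/0.141 = 125.035; AUC_ev,0→∞ = 92.665 + 125.035 = 217.7 µg/mL·hr
F = (AUC_ev/D_ev)/(AUC_iv/D_iv) = (217.7/20)/(271.8875/20) = 10.885/13.594375 = 0.8007

F = 0.801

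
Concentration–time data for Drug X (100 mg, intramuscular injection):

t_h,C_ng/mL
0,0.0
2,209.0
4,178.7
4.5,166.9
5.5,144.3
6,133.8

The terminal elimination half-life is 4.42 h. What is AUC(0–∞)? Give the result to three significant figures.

Trapezoidal AUC_0→6:
  [0→2]: (0.0+209.0)/2 × 2 = 209.0
  [2→4]: (209.0+178.7)/2 × 2 = 387.7
  [4→4.5]: (178.7+166.9)/2 × 0.5 = 86.4
  [4.5→5.5]: (166.9+144.3)/2 × 1 = 155.6
  [5.5→6]: (144.3+133.8)/2 × 0.5 = 69.525
  Sum = 908.225 ng/mL·h
k_e = ln2 / t½ = 0.693147 / 4.42 = 0.1568 h^-1
Extrapolated tail: C_last / k_e = 133.8 / 0.1568 = 853.316
AUC_0→∞ = 908.225 + 853.316 = 1761.541 ng/mL·h

AUC = 1760 ng/mL·h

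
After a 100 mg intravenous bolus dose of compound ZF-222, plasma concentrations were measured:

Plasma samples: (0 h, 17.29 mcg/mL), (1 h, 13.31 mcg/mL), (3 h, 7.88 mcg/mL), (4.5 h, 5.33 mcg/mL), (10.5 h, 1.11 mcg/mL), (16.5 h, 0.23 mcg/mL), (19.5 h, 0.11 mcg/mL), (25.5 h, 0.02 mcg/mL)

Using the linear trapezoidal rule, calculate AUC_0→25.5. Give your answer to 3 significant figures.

AUC = 70.6 mcg/mL·h

Trapezoidal AUC_0→25.5:
  [0→1]: (17.29+13.31)/2 × 1 = 15.3
  [1→3]: (13.31+7.88)/2 × 2 = 21.19
  [3→4.5]: (7.88+5.33)/2 × 1.5 = 9.9075
  [4.5→10.5]: (5.33+1.11)/2 × 6 = 19.32
  [10.5→16.5]: (1.11+0.23)/2 × 6 = 4.02
  [16.5→19.5]: (0.23+0.11)/2 × 3 = 0.51
  [19.5→25.5]: (0.11+0.02)/2 × 6 = 0.39
  Sum = 70.6375 mcg/mL·h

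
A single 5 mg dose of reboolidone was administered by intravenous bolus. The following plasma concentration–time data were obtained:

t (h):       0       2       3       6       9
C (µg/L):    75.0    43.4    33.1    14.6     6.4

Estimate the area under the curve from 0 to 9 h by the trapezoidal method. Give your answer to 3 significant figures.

Trapezoidal AUC_0→9:
  [0→2]: (75.0+43.4)/2 × 2 = 118.4
  [2→3]: (43.4+33.1)/2 × 1 = 38.25
  [3→6]: (33.1+14.6)/2 × 3 = 71.55
  [6→9]: (14.6+6.4)/2 × 3 = 31.5
  Sum = 259.7 µg/L·h

AUC = 260 µg/L·h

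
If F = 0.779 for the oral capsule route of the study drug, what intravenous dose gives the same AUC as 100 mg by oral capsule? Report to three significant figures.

Systemic exposure from an extravascular dose = F × D_ev, so the equivalent IV dose is F × D_ev.
D_iv = F × D_ev = 0.779 × 100 = 77.9 mg

D_iv = 77.9 mg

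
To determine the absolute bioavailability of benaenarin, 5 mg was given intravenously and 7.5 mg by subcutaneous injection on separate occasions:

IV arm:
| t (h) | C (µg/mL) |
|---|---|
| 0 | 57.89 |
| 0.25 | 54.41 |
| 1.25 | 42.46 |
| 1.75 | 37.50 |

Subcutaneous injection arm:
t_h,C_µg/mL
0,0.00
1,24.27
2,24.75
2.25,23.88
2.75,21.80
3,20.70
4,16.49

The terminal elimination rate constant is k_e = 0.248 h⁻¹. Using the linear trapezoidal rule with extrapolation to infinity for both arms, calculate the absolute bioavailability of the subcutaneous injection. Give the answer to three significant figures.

F = 0.412

Trapezoidal AUC_0→1.75 (IV):
  [0→0.25]: (57.89+54.41)/2 × 0.25 = 14.0375
  [0.25→1.25]: (54.41+42.46)/2 × 1 = 48.435
  [1.25→1.75]: (42.46+37.50)/2 × 0.5 = 19.99
  Sum = 82.4625 µg/mL·h
IV tail: 37.50/0.248 = 151.210; AUC_iv,0→∞ = 82.4625 + 151.210 = 233.6725 µg/mL·h
Trapezoidal AUC_0→4 (subcutaneous injection):
  [0→1]: (0.00+24.27)/2 × 1 = 12.135
  [1→2]: (24.27+24.75)/2 × 1 = 24.51
  [2→2.25]: (24.75+23.88)/2 × 0.25 = 6.07875
  [2.25→2.75]: (23.88+21.80)/2 × 0.5 = 11.42
  [2.75→3]: (21.80+20.70)/2 × 0.25 = 5.3125
  [3→4]: (20.70+16.49)/2 × 1 = 18.595
  Sum = 78.05125 µg/mL·h
subcutaneous injection tail: 16.49/0.248 = 66.492; AUC_ev,0→∞ = 78.05125 + 66.492 = 144.54325 µg/mL·h
F = (AUC_ev/D_ev)/(AUC_iv/D_iv) = (144.54325/7.5)/(233.6725/5) = 19.2724/46.7345 = 0.4124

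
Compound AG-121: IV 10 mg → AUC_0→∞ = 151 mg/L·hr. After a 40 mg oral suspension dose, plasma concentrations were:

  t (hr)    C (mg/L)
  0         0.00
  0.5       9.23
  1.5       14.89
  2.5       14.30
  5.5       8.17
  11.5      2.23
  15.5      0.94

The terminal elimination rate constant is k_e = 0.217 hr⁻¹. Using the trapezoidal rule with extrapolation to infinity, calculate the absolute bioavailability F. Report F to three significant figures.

F = 0.173

Trapezoidal AUC_0→15.5 (oral suspension):
  [0→0.5]: (0.00+9.23)/2 × 0.5 = 2.3075
  [0.5→1.5]: (9.23+14.89)/2 × 1 = 12.06
  [1.5→2.5]: (14.89+14.30)/2 × 1 = 14.595
  [2.5→5.5]: (14.30+8.17)/2 × 3 = 33.705
  [5.5→11.5]: (8.17+2.23)/2 × 6 = 31.2
  [11.5→15.5]: (2.23+0.94)/2 × 4 = 6.34
  Sum = 100.2075 mg/L·hr
Tail: C_last/k_e = 0.94/0.217 = 4.332
AUC_0→∞ (oral suspension) = 100.2075 + 4.332 = 104.5395 mg/L·hr
F = (AUC_ev/D_ev)/(AUC_iv/D_iv) = (104.5395/40)/(151/10) = 2.6134875/15.1 = 0.1731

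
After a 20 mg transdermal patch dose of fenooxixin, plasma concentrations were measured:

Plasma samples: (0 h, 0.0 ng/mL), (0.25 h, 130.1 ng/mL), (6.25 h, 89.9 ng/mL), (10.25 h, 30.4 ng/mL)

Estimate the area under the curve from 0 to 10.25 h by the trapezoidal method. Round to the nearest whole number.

Trapezoidal AUC_0→10.25:
  [0→0.25]: (0.0+130.1)/2 × 0.25 = 16.2625
  [0.25→6.25]: (130.1+89.9)/2 × 6 = 660.0
  [6.25→10.25]: (89.9+30.4)/2 × 4 = 240.6
  Sum = 916.8625 ng/mL·h

AUC = 917 ng/mL·h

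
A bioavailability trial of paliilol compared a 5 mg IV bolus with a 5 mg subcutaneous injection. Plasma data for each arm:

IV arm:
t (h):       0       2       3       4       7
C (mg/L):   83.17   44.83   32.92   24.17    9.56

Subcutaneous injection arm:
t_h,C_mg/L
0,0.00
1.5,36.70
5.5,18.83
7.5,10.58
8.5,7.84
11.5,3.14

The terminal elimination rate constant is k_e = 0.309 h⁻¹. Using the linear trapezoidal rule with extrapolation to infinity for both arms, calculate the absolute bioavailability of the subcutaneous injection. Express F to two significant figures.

F = 0.74

Trapezoidal AUC_0→7 (IV):
  [0→2]: (83.17+44.83)/2 × 2 = 128.0
  [2→3]: (44.83+32.92)/2 × 1 = 38.875
  [3→4]: (32.92+24.17)/2 × 1 = 28.545
  [4→7]: (24.17+9.56)/2 × 3 = 50.595
  Sum = 246.015 mg/L·h
IV tail: 9.56/0.309 = 30.939; AUC_iv,0→∞ = 246.015 + 30.939 = 276.954 mg/L·h
Trapezoidal AUC_0→11.5 (subcutaneous injection):
  [0→1.5]: (0.00+36.70)/2 × 1.5 = 27.525
  [1.5→5.5]: (36.70+18.83)/2 × 4 = 111.06
  [5.5→7.5]: (18.83+10.58)/2 × 2 = 29.41
  [7.5→8.5]: (10.58+7.84)/2 × 1 = 9.21
  [8.5→11.5]: (7.84+3.14)/2 × 3 = 16.47
  Sum = 193.675 mg/L·h
subcutaneous injection tail: 3.14/0.309 = 10.162; AUC_ev,0→∞ = 193.675 + 10.162 = 203.837 mg/L·h
F = (AUC_ev/D_ev)/(AUC_iv/D_iv) = (203.837/5)/(276.954/5) = 40.7674/55.3908 = 0.7360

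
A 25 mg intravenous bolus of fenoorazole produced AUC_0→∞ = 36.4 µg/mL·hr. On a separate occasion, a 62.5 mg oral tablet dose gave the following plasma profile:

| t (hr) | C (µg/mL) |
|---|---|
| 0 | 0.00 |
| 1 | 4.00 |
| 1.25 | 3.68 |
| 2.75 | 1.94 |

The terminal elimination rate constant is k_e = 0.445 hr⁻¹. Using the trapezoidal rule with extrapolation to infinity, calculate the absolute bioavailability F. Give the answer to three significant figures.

F = 0.127

Trapezoidal AUC_0→2.75 (oral tablet):
  [0→1]: (0.00+4.00)/2 × 1 = 2.0
  [1→1.25]: (4.00+3.68)/2 × 0.25 = 0.96
  [1.25→2.75]: (3.68+1.94)/2 × 1.5 = 4.215
  Sum = 7.175 µg/mL·hr
Tail: C_last/k_e = 1.94/0.445 = 4.360
AUC_0→∞ (oral tablet) = 7.175 + 4.360 = 11.535 µg/mL·hr
F = (AUC_ev/D_ev)/(AUC_iv/D_iv) = (11.535/62.5)/(36.4/25) = 0.18456/1.456 = 0.1268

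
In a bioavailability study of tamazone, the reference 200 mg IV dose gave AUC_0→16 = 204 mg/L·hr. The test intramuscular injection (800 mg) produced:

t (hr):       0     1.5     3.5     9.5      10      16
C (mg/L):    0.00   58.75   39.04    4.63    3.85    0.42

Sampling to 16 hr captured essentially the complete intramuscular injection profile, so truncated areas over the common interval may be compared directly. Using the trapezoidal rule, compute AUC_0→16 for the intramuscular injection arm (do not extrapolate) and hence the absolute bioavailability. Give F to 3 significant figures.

F = 0.353

Trapezoidal AUC_0→16 (intramuscular injection):
  [0→1.5]: (0.00+58.75)/2 × 1.5 = 44.0625
  [1.5→3.5]: (58.75+39.04)/2 × 2 = 97.79
  [3.5→9.5]: (39.04+4.63)/2 × 6 = 131.01
  [9.5→10]: (4.63+3.85)/2 × 0.5 = 2.12
  [10→16]: (3.85+0.42)/2 × 6 = 12.81
  Sum = 287.7925 mg/L·hr
F = (AUC_ev/D_ev)/(AUC_iv/D_iv) = (287.7925/800)/(204/200) = 0.359741/1.02 = 0.3527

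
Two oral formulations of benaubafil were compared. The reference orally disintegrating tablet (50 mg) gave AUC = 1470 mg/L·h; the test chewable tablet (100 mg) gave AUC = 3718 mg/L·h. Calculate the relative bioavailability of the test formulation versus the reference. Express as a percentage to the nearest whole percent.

F_rel = 126%

F_rel = (AUC_test/D_test) / (AUC_ref/D_ref)
      = (3718/100) / (1470/50)
      = 37.18 / 29.4 = 1.2646 = 126.46%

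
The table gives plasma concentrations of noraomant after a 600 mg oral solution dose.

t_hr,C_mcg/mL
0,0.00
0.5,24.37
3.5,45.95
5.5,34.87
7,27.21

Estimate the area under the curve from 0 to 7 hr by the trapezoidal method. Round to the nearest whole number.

Trapezoidal AUC_0→7:
  [0→0.5]: (0.00+24.37)/2 × 0.5 = 6.0925
  [0.5→3.5]: (24.37+45.95)/2 × 3 = 105.48
  [3.5→5.5]: (45.95+34.87)/2 × 2 = 80.82
  [5.5→7]: (34.87+27.21)/2 × 1.5 = 46.56
  Sum = 238.9525 mcg/mL·hr

AUC = 239 mcg/mL·hr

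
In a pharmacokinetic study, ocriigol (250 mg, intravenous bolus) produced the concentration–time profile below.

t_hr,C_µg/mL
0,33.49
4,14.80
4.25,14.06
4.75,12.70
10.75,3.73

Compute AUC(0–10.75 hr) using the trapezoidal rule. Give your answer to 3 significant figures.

Trapezoidal AUC_0→10.75:
  [0→4]: (33.49+14.80)/2 × 4 = 96.58
  [4→4.25]: (14.80+14.06)/2 × 0.25 = 3.6075
  [4.25→4.75]: (14.06+12.70)/2 × 0.5 = 6.69
  [4.75→10.75]: (12.70+3.73)/2 × 6 = 49.29
  Sum = 156.1675 µg/mL·hr

AUC = 156 µg/mL·hr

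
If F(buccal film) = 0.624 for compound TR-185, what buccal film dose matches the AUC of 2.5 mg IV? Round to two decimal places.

For equal systemic exposure: F × D_ev = D_iv
D_ev = D_iv / F = 2.5 / 0.624 = 4.00641 mg

D_buccal = 4.01 mg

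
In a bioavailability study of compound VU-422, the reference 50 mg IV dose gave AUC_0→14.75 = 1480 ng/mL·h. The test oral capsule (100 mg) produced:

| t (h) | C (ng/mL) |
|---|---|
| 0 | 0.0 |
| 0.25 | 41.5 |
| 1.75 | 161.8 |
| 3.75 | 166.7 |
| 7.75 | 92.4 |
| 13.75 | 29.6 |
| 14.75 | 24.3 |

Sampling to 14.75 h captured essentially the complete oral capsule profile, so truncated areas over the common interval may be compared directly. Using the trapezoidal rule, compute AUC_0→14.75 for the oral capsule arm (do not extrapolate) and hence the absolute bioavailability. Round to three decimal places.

Trapezoidal AUC_0→14.75 (oral capsule):
  [0→0.25]: (0.0+41.5)/2 × 0.25 = 5.1875
  [0.25→1.75]: (41.5+161.8)/2 × 1.5 = 152.475
  [1.75→3.75]: (161.8+166.7)/2 × 2 = 328.5
  [3.75→7.75]: (166.7+92.4)/2 × 4 = 518.2
  [7.75→13.75]: (92.4+29.6)/2 × 6 = 366.0
  [13.75→14.75]: (29.6+24.3)/2 × 1 = 26.95
  Sum = 1397.3125 ng/mL·h
F = (AUC_ev/D_ev)/(AUC_iv/D_iv) = (1397.3125/100)/(1480/50) = 13.973125/29.6 = 0.4721

F = 0.472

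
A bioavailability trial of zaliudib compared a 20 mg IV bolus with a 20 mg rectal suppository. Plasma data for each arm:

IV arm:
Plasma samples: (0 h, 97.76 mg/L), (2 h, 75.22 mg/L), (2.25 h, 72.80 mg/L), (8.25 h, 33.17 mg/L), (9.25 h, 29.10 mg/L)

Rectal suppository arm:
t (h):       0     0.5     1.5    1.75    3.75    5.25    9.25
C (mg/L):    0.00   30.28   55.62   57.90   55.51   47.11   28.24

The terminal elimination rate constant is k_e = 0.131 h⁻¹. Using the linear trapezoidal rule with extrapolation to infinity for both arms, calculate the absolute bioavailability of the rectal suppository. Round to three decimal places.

F = 0.815

Trapezoidal AUC_0→9.25 (IV):
  [0→2]: (97.76+75.22)/2 × 2 = 172.98
  [2→2.25]: (75.22+72.80)/2 × 0.25 = 18.5025
  [2.25→8.25]: (72.80+33.17)/2 × 6 = 317.91
  [8.25→9.25]: (33.17+29.10)/2 × 1 = 31.135
  Sum = 540.5275 mg/L·h
IV tail: 29.10/0.131 = 222.137; AUC_iv,0→∞ = 540.5275 + 222.137 = 762.6645 mg/L·h
Trapezoidal AUC_0→9.25 (rectal suppository):
  [0→0.5]: (0.00+30.28)/2 × 0.5 = 7.57
  [0.5→1.5]: (30.28+55.62)/2 × 1 = 42.95
  [1.5→1.75]: (55.62+57.90)/2 × 0.25 = 14.19
  [1.75→3.75]: (57.90+55.51)/2 × 2 = 113.41
  [3.75→5.25]: (55.51+47.11)/2 × 1.5 = 76.965
  [5.25→9.25]: (47.11+28.24)/2 × 4 = 150.7
  Sum = 405.785 mg/L·h
rectal suppository tail: 28.24/0.131 = 215.573; AUC_ev,0→∞ = 405.785 + 215.573 = 621.358 mg/L·h
F = (AUC_ev/D_ev)/(AUC_iv/D_iv) = (621.358/20)/(762.6645/20) = 31.0679/38.133225 = 0.8147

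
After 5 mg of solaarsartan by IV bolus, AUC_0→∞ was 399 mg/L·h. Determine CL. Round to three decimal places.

CL = 0.013 L/h

CL = Dose_iv / AUC_0→∞
   = 5 / 399 = 0.0125313 L/h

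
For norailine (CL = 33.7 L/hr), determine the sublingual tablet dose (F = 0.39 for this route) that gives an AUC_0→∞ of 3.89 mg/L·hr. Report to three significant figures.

Dose = CL × AUC_0→∞ / F
     = 33.7 × 3.89 / 0.39 = 336.136 mg

Dose = 336 mg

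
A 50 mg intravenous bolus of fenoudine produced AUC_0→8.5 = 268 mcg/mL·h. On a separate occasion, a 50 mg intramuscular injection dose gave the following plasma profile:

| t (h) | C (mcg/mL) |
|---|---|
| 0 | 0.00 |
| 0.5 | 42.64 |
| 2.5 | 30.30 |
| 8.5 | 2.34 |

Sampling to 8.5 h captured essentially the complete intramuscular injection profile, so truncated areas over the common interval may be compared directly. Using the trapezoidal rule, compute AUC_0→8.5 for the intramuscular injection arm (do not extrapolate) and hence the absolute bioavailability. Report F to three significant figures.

Trapezoidal AUC_0→8.5 (intramuscular injection):
  [0→0.5]: (0.00+42.64)/2 × 0.5 = 10.66
  [0.5→2.5]: (42.64+30.30)/2 × 2 = 72.94
  [2.5→8.5]: (30.30+2.34)/2 × 6 = 97.92
  Sum = 181.52 mcg/mL·h
F = (AUC_ev/D_ev)/(AUC_iv/D_iv) = (181.52/50)/(268/50) = 3.6304/5.36 = 0.6773

F = 0.677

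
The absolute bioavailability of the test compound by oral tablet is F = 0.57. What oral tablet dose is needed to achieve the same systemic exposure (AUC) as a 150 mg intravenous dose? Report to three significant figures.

D_oral = 263 mg

For equal systemic exposure: F × D_ev = D_iv
D_ev = D_iv / F = 150 / 0.57 = 263.158 mg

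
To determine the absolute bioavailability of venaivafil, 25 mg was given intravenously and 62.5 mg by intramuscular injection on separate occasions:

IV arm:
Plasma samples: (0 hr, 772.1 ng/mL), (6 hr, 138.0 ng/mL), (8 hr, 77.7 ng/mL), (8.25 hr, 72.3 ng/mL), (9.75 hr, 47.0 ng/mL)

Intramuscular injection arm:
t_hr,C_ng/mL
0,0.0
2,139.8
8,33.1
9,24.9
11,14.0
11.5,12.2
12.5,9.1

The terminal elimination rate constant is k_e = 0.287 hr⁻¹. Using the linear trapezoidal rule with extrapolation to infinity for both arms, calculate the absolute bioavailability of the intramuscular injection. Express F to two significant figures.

F = 0.096

Trapezoidal AUC_0→9.75 (IV):
  [0→6]: (772.1+138.0)/2 × 6 = 2730.3
  [6→8]: (138.0+77.7)/2 × 2 = 215.7
  [8→8.25]: (77.7+72.3)/2 × 0.25 = 18.75
  [8.25→9.75]: (72.3+47.0)/2 × 1.5 = 89.475
  Sum = 3054.225 ng/mL·hr
IV tail: 47.0/0.287 = 163.763; AUC_iv,0→∞ = 3054.225 + 163.763 = 3217.988 ng/mL·hr
Trapezoidal AUC_0→12.5 (intramuscular injection):
  [0→2]: (0.0+139.8)/2 × 2 = 139.8
  [2→8]: (139.8+33.1)/2 × 6 = 518.7
  [8→9]: (33.1+24.9)/2 × 1 = 29.0
  [9→11]: (24.9+14.0)/2 × 2 = 38.9
  [11→11.5]: (14.0+12.2)/2 × 0.5 = 6.55
  [11.5→12.5]: (12.2+9.1)/2 × 1 = 10.65
  Sum = 743.6 ng/mL·hr
intramuscular injection tail: 9.1/0.287 = 31.707; AUC_ev,0→∞ = 743.6 + 31.707 = 775.307 ng/mL·hr
F = (AUC_ev/D_ev)/(AUC_iv/D_iv) = (775.307/62.5)/(3217.988/25) = 12.404912/128.71952 = 0.0964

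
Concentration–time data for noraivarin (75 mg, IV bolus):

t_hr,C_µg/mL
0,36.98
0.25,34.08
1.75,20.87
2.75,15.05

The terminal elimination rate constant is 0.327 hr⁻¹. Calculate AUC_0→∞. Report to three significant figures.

Trapezoidal AUC_0→2.75:
  [0→0.25]: (36.98+34.08)/2 × 0.25 = 8.8825
  [0.25→1.75]: (34.08+20.87)/2 × 1.5 = 41.2125
  [1.75→2.75]: (20.87+15.05)/2 × 1 = 17.96
  Sum = 68.055 µg/mL·hr
Extrapolated tail: C_last / k_e = 15.05 / 0.327 = 46.024
AUC_0→∞ = 68.055 + 46.024 = 114.079 µg/mL·hr

AUC = 114 µg/mL·hr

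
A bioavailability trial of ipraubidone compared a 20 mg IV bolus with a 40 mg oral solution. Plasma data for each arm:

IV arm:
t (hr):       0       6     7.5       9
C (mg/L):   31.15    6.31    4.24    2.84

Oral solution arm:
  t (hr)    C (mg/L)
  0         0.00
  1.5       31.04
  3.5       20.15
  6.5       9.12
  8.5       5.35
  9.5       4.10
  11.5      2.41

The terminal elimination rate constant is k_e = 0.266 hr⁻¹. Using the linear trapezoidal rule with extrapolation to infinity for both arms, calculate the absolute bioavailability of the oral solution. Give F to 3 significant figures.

Trapezoidal AUC_0→9 (IV):
  [0→6]: (31.15+6.31)/2 × 6 = 112.38
  [6→7.5]: (6.31+4.24)/2 × 1.5 = 7.9125
  [7.5→9]: (4.24+2.84)/2 × 1.5 = 5.31
  Sum = 125.6025 mg/L·hr
IV tail: 2.84/0.266 = 10.677; AUC_iv,0→∞ = 125.6025 + 10.677 = 136.2795 mg/L·hr
Trapezoidal AUC_0→11.5 (oral solution):
  [0→1.5]: (0.00+31.04)/2 × 1.5 = 23.28
  [1.5→3.5]: (31.04+20.15)/2 × 2 = 51.19
  [3.5→6.5]: (20.15+9.12)/2 × 3 = 43.905
  [6.5→8.5]: (9.12+5.35)/2 × 2 = 14.47
  [8.5→9.5]: (5.35+4.10)/2 × 1 = 4.725
  [9.5→11.5]: (4.10+2.41)/2 × 2 = 6.51
  Sum = 144.08 mg/L·hr
oral solution tail: 2.41/0.266 = 9.060; AUC_ev,0→∞ = 144.08 + 9.060 = 153.14 mg/L·hr
F = (AUC_ev/D_ev)/(AUC_iv/D_iv) = (153.14/40)/(136.2795/20) = 3.8285/6.813975 = 0.5619

F = 0.562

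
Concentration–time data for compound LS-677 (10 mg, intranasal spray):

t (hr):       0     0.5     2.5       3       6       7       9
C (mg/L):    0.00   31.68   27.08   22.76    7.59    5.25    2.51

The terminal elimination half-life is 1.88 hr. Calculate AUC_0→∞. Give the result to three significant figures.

Trapezoidal AUC_0→9:
  [0→0.5]: (0.00+31.68)/2 × 0.5 = 7.92
  [0.5→2.5]: (31.68+27.08)/2 × 2 = 58.76
  [2.5→3]: (27.08+22.76)/2 × 0.5 = 12.46
  [3→6]: (22.76+7.59)/2 × 3 = 45.525
  [6→7]: (7.59+5.25)/2 × 1 = 6.42
  [7→9]: (5.25+2.51)/2 × 2 = 7.76
  Sum = 138.845 mg/L·hr
k_e = ln2 / t½ = 0.693147 / 1.88 = 0.3687 hr^-1
Extrapolated tail: C_last / k_e = 2.51 / 0.3687 = 6.808
AUC_0→∞ = 138.845 + 6.808 = 145.653 mg/L·hr

AUC = 146 mg/L·hr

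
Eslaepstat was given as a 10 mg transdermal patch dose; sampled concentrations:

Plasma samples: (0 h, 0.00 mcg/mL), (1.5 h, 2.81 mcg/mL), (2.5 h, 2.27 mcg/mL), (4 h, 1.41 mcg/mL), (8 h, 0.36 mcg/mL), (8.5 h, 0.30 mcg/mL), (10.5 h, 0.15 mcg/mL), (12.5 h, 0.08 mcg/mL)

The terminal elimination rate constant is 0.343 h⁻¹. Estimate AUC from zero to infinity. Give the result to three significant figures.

AUC = 12.0 mcg/mL·h

Trapezoidal AUC_0→12.5:
  [0→1.5]: (0.00+2.81)/2 × 1.5 = 2.1075
  [1.5→2.5]: (2.81+2.27)/2 × 1 = 2.54
  [2.5→4]: (2.27+1.41)/2 × 1.5 = 2.76
  [4→8]: (1.41+0.36)/2 × 4 = 3.54
  [8→8.5]: (0.36+0.30)/2 × 0.5 = 0.165
  [8.5→10.5]: (0.30+0.15)/2 × 2 = 0.45
  [10.5→12.5]: (0.15+0.08)/2 × 2 = 0.23
  Sum = 11.7925 mcg/mL·h
Extrapolated tail: C_last / k_e = 0.08 / 0.343 = 0.233
AUC_0→∞ = 11.7925 + 0.233 = 12.0255 mcg/mL·h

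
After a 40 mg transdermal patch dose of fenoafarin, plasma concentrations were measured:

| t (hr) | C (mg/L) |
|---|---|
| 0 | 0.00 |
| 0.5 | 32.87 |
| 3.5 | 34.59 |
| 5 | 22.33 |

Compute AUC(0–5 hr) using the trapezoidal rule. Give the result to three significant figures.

AUC = 152 mg/L·hr

Trapezoidal AUC_0→5:
  [0→0.5]: (0.00+32.87)/2 × 0.5 = 8.2175
  [0.5→3.5]: (32.87+34.59)/2 × 3 = 101.19
  [3.5→5]: (34.59+22.33)/2 × 1.5 = 42.69
  Sum = 152.0975 mg/L·hr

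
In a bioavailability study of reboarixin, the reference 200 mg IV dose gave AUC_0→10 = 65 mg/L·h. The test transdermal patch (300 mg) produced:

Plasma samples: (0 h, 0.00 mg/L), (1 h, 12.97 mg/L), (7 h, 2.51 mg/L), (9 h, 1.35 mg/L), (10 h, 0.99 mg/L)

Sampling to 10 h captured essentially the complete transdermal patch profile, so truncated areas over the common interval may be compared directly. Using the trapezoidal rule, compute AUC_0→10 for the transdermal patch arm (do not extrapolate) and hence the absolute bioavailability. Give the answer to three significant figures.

F = 0.594

Trapezoidal AUC_0→10 (transdermal patch):
  [0→1]: (0.00+12.97)/2 × 1 = 6.485
  [1→7]: (12.97+2.51)/2 × 6 = 46.44
  [7→9]: (2.51+1.35)/2 × 2 = 3.86
  [9→10]: (1.35+0.99)/2 × 1 = 1.17
  Sum = 57.955 mg/L·h
F = (AUC_ev/D_ev)/(AUC_iv/D_iv) = (57.955/300)/(65/200) = 0.193183/0.325 = 0.5944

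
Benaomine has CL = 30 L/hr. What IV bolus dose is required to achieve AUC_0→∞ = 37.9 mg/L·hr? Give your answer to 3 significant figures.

Dose = 1140 mg

Dose_iv = CL × AUC_0→∞
     = 30 × 37.9 = 1137 mg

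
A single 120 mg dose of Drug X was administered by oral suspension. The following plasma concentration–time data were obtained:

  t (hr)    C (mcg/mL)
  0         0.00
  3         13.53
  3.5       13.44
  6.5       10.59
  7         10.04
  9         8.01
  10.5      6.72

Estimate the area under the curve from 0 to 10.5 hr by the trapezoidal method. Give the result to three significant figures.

Trapezoidal AUC_0→10.5:
  [0→3]: (0.00+13.53)/2 × 3 = 20.295
  [3→3.5]: (13.53+13.44)/2 × 0.5 = 6.7425
  [3.5→6.5]: (13.44+10.59)/2 × 3 = 36.045
  [6.5→7]: (10.59+10.04)/2 × 0.5 = 5.1575
  [7→9]: (10.04+8.01)/2 × 2 = 18.05
  [9→10.5]: (8.01+6.72)/2 × 1.5 = 11.0475
  Sum = 97.3375 mcg/mL·hr

AUC = 97.3 mcg/mL·hr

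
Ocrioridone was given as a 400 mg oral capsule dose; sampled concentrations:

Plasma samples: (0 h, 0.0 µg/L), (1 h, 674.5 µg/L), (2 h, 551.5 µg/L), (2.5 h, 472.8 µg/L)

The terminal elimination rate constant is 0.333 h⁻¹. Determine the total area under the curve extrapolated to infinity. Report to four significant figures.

AUC = 2626 µg/L·h

Trapezoidal AUC_0→2.5:
  [0→1]: (0.0+674.5)/2 × 1 = 337.25
  [1→2]: (674.5+551.5)/2 × 1 = 613.0
  [2→2.5]: (551.5+472.8)/2 × 0.5 = 256.075
  Sum = 1206.325 µg/L·h
Extrapolated tail: C_last / k_e = 472.8 / 0.333 = 1419.820
AUC_0→∞ = 1206.325 + 1419.820 = 2626.145 µg/L·h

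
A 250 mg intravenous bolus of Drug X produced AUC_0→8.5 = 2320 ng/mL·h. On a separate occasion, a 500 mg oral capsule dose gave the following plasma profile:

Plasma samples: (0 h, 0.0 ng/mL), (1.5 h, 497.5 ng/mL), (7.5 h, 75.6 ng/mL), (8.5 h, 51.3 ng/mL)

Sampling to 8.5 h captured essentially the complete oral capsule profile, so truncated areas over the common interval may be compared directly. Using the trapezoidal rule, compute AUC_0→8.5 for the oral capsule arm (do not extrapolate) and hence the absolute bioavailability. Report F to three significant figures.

Trapezoidal AUC_0→8.5 (oral capsule):
  [0→1.5]: (0.0+497.5)/2 × 1.5 = 373.125
  [1.5→7.5]: (497.5+75.6)/2 × 6 = 1719.3
  [7.5→8.5]: (75.6+51.3)/2 × 1 = 63.45
  Sum = 2155.875 ng/mL·h
F = (AUC_ev/D_ev)/(AUC_iv/D_iv) = (2155.875/500)/(2320/250) = 4.31175/9.28 = 0.4646

F = 0.465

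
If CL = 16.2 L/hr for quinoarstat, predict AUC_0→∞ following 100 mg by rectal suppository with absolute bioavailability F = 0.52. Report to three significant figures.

AUC = 3.21 mg/L·hr

AUC_0→∞ = F × Dose / CL
        = 0.52 × 100 / 16.2 = 3.20988 mg/L·hr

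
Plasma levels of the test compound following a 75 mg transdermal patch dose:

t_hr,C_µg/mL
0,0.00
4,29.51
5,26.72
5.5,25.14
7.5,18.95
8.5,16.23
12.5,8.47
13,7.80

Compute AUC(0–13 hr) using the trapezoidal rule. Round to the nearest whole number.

Trapezoidal AUC_0→13:
  [0→4]: (0.00+29.51)/2 × 4 = 59.02
  [4→5]: (29.51+26.72)/2 × 1 = 28.115
  [5→5.5]: (26.72+25.14)/2 × 0.5 = 12.965
  [5.5→7.5]: (25.14+18.95)/2 × 2 = 44.09
  [7.5→8.5]: (18.95+16.23)/2 × 1 = 17.59
  [8.5→12.5]: (16.23+8.47)/2 × 4 = 49.4
  [12.5→13]: (8.47+7.80)/2 × 0.5 = 4.0675
  Sum = 215.2475 µg/mL·hr

AUC = 215 µg/mL·hr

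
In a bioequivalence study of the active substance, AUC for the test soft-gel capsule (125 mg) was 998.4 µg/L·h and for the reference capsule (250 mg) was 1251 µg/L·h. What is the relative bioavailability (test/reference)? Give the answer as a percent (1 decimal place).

F_rel = (AUC_test/D_test) / (AUC_ref/D_ref)
      = (998.4/125) / (1251/250)
      = 7.9872 / 5.004 = 1.5962 = 159.62%

F_rel = 159.6%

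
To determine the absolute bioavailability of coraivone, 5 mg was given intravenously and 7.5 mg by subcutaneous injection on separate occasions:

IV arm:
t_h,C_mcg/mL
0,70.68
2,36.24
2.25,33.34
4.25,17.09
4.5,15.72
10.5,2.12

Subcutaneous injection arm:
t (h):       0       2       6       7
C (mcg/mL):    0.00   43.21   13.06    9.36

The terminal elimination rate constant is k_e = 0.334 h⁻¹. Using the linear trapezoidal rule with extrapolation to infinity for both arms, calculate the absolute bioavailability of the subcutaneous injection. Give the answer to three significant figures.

F = 0.565

Trapezoidal AUC_0→10.5 (IV):
  [0→2]: (70.68+36.24)/2 × 2 = 106.92
  [2→2.25]: (36.24+33.34)/2 × 0.25 = 8.6975
  [2.25→4.25]: (33.34+17.09)/2 × 2 = 50.43
  [4.25→4.5]: (17.09+15.72)/2 × 0.25 = 4.10125
  [4.5→10.5]: (15.72+2.12)/2 × 6 = 53.52
  Sum = 223.66875 mcg/mL·h
IV tail: 2.12/0.334 = 6.347; AUC_iv,0→∞ = 223.66875 + 6.347 = 230.01575 mcg/mL·h
Trapezoidal AUC_0→7 (subcutaneous injection):
  [0→2]: (0.00+43.21)/2 × 2 = 43.21
  [2→6]: (43.21+13.06)/2 × 4 = 112.54
  [6→7]: (13.06+9.36)/2 × 1 = 11.21
  Sum = 166.96 mcg/mL·h
subcutaneous injection tail: 9.36/0.334 = 28.024; AUC_ev,0→∞ = 166.96 + 28.024 = 194.984 mcg/mL·h
F = (AUC_ev/D_ev)/(AUC_iv/D_iv) = (194.984/7.5)/(230.01575/5) = 25.9979/46.00315 = 0.5651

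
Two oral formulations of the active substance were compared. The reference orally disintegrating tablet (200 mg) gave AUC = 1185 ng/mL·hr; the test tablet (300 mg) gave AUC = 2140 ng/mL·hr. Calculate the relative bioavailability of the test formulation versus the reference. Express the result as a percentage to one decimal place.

F_rel = 120.4%

F_rel = (AUC_test/D_test) / (AUC_ref/D_ref)
      = (2140/300) / (1185/200)
      = 7.13333 / 5.925 = 1.2039 = 120.39%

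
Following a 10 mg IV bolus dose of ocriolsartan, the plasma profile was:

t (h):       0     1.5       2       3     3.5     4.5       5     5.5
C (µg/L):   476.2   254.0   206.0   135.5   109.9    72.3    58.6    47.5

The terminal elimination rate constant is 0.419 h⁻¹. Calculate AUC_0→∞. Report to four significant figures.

Trapezoidal AUC_0→5.5:
  [0→1.5]: (476.2+254.0)/2 × 1.5 = 547.65
  [1.5→2]: (254.0+206.0)/2 × 0.5 = 115.0
  [2→3]: (206.0+135.5)/2 × 1 = 170.75
  [3→3.5]: (135.5+109.9)/2 × 0.5 = 61.35
  [3.5→4.5]: (109.9+72.3)/2 × 1 = 91.1
  [4.5→5]: (72.3+58.6)/2 × 0.5 = 32.725
  [5→5.5]: (58.6+47.5)/2 × 0.5 = 26.525
  Sum = 1045.1 µg/L·h
Extrapolated tail: C_last / k_e = 47.5 / 0.419 = 113.365
AUC_0→∞ = 1045.1 + 113.365 = 1158.465 µg/L·h

AUC = 1158 µg/L·h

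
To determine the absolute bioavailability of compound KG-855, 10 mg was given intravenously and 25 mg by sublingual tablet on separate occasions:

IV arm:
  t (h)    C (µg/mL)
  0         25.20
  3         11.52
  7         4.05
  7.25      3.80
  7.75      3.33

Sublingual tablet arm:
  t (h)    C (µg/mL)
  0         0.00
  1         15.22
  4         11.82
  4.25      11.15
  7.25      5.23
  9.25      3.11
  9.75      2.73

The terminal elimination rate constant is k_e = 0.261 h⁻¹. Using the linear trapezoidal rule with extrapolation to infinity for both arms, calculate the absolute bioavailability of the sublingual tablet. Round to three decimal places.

F = 0.377

Trapezoidal AUC_0→7.75 (IV):
  [0→3]: (25.20+11.52)/2 × 3 = 55.08
  [3→7]: (11.52+4.05)/2 × 4 = 31.14
  [7→7.25]: (4.05+3.80)/2 × 0.25 = 0.98125
  [7.25→7.75]: (3.80+3.33)/2 × 0.5 = 1.7825
  Sum = 88.98375 µg/mL·h
IV tail: 3.33/0.261 = 12.759; AUC_iv,0→∞ = 88.98375 + 12.759 = 101.74275 µg/mL·h
Trapezoidal AUC_0→9.75 (sublingual tablet):
  [0→1]: (0.00+15.22)/2 × 1 = 7.61
  [1→4]: (15.22+11.82)/2 × 3 = 40.56
  [4→4.25]: (11.82+11.15)/2 × 0.25 = 2.87125
  [4.25→7.25]: (11.15+5.23)/2 × 3 = 24.57
  [7.25→9.25]: (5.23+3.11)/2 × 2 = 8.34
  [9.25→9.75]: (3.11+2.73)/2 × 0.5 = 1.46
  Sum = 85.41125 µg/mL·h
sublingual tablet tail: 2.73/0.261 = 10.460; AUC_ev,0→∞ = 85.41125 + 10.460 = 95.87125 µg/mL·h
F = (AUC_ev/D_ev)/(AUC_iv/D_iv) = (95.87125/25)/(101.74275/10) = 3.83485/10.174275 = 0.3769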